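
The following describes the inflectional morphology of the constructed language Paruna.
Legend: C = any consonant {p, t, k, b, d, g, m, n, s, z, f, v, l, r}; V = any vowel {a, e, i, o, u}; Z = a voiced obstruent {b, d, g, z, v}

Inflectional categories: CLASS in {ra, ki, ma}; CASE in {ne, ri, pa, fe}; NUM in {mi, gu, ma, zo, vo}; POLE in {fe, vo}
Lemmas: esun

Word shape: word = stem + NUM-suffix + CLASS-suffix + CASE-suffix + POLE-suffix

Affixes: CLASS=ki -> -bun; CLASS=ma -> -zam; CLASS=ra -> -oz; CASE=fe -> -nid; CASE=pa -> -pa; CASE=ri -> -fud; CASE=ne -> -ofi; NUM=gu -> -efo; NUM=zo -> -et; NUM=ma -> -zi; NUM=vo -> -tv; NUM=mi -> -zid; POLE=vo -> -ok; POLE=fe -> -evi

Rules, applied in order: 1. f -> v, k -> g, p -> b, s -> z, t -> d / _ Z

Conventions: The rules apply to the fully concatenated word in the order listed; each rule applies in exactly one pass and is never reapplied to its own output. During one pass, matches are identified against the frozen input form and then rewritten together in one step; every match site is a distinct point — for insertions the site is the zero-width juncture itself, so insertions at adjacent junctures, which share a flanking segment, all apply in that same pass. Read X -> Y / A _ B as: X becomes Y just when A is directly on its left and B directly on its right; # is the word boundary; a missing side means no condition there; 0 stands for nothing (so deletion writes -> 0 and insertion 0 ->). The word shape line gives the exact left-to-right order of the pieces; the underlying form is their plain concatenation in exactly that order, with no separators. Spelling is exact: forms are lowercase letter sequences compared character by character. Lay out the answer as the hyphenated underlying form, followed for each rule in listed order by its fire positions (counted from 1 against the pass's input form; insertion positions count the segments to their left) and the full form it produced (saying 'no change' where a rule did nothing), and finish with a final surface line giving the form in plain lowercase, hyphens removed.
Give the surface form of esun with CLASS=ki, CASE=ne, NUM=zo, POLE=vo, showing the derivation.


underlying: esun-et-bun-ofi-ok
1. f -> v, k -> g, p -> b, s -> z, t -> d / _ Z: fires at position(s) 6: esunedbunofiok
surface: esunedbunofiok


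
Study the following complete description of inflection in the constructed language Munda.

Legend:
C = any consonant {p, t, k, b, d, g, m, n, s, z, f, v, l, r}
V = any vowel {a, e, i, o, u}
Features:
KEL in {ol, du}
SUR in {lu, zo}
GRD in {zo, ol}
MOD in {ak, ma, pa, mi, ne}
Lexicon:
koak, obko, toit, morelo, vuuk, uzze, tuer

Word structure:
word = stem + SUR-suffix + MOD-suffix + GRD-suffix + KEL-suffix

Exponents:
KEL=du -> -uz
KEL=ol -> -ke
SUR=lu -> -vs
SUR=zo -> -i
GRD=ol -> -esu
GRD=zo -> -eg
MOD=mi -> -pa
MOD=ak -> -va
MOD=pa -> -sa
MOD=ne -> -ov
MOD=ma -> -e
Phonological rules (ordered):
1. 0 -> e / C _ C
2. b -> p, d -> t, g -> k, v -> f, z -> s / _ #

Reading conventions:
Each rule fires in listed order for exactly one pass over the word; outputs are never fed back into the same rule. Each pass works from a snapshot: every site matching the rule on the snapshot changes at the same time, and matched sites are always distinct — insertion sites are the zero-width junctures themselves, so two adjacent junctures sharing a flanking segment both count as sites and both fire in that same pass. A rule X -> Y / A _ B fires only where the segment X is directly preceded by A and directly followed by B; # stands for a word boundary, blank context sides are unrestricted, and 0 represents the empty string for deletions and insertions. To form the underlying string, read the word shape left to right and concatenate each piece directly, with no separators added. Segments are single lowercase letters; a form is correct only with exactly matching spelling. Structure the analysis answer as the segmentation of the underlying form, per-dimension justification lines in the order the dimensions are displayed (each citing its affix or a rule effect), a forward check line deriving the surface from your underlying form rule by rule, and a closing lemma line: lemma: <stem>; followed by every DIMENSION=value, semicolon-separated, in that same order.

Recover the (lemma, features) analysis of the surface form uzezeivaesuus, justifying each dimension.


underlying: uzze-i-va-esu-uz
KEL=du - signalled by the affix -uz
SUR=zo - signalled by the affix -i
GRD=ol - signalled by the affix -esu
MOD=ak - signalled by the affix -va
check: uzzeivaesuuz -> uzezeivaesuuz -> uzezeivaesuus
lemma: uzze; KEL=du; SUR=zo; GRD=ol; MOD=ak


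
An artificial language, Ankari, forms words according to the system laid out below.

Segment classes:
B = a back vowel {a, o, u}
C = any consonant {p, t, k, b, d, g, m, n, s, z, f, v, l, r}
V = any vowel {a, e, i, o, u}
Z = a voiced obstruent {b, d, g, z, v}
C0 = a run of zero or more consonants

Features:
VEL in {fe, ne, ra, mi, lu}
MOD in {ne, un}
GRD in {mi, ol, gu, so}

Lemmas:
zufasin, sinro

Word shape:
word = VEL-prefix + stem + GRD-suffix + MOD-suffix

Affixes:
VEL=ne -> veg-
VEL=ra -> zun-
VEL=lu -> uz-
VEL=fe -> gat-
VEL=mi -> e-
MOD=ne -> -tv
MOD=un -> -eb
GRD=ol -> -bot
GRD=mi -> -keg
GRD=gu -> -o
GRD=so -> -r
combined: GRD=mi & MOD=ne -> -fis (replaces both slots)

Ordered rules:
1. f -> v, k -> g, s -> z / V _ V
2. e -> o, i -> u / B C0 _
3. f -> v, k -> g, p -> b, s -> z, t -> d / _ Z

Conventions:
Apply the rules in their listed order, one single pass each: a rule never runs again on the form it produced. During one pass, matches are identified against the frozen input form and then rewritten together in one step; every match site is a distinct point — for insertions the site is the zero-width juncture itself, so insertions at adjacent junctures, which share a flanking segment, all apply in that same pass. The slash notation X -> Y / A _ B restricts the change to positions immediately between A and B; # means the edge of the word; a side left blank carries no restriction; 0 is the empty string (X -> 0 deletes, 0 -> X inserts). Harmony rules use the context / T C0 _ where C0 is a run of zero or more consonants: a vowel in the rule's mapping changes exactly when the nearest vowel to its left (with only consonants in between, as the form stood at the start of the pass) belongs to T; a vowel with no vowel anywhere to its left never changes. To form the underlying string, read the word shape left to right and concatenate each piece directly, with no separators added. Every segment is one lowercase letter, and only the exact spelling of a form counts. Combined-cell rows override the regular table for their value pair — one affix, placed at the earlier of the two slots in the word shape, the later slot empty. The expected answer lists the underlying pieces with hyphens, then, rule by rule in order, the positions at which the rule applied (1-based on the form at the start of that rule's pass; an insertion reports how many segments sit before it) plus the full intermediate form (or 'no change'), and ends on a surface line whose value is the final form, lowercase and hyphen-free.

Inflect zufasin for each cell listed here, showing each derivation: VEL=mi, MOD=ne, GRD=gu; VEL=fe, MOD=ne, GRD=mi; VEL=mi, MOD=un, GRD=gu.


cell VEL=mi, MOD=ne, GRD=gu:
underlying: e-zufasin-o-tv
1. f -> v, k -> g, s -> z / V _ V: fires at position(s) 4, 6: ezuvazinotv
2. e -> o, i -> u / B C0 _: fires at position(s) 7: ezuvazunotv
3. f -> v, k -> g, p -> b, s -> z, t -> d / _ Z: fires at position(s) 10: ezuvazunodv
surface: ezuvazunodv

cell VEL=fe, MOD=ne, GRD=mi:
underlying: gat-zufasin-fis
1. f -> v, k -> g, s -> z / V _ V: fires at position(s) 6, 8: gatzuvazinfis
2. e -> o, i -> u / B C0 _: fires at position(s) 9: gatzuvazunfis
3. f -> v, k -> g, p -> b, s -> z, t -> d / _ Z: fires at position(s) 3: gadzuvazunfis
surface: gadzuvazunfis

cell VEL=mi, MOD=un, GRD=gu:
underlying: e-zufasin-o-eb
1. f -> v, k -> g, s -> z / V _ V: fires at position(s) 4, 6: ezuvazinoeb
2. e -> o, i -> u / B C0 _: fires at position(s) 7, 10: ezuvazunoob
3. f -> v, k -> g, p -> b, s -> z, t -> d / _ Z: no change
surface: ezuvazunoob


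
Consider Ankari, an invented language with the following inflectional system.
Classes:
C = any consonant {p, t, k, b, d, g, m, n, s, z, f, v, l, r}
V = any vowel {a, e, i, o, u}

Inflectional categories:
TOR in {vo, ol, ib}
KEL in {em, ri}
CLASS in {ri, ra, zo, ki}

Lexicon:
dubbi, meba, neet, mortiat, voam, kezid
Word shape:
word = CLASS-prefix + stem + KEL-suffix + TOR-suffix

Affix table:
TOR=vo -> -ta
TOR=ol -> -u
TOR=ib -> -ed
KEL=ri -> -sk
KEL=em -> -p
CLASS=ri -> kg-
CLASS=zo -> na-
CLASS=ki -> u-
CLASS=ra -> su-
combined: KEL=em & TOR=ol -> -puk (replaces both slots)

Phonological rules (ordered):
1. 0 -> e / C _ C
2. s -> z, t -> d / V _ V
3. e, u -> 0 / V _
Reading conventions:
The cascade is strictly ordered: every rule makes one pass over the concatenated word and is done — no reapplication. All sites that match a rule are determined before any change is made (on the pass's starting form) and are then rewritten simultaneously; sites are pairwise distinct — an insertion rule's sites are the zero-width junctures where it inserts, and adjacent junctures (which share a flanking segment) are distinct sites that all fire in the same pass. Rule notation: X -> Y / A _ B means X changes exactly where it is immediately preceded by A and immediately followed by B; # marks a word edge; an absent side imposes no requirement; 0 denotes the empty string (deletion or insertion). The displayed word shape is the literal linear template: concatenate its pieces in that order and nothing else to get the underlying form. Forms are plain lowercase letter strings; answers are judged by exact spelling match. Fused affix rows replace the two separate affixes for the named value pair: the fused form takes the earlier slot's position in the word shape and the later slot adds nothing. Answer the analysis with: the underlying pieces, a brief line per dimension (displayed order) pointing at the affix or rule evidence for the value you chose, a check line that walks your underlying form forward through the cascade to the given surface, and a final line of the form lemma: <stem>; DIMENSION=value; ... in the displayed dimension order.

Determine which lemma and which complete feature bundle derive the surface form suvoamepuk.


underlying: su-voam-puk
TOR=ol - signalled by the combined affix row
KEL=em - signalled by the combined affix row
CLASS=ra - signalled by the affix su-
check: suvoampuk -> suvoamepuk -> suvoamepuk -> suvoamepuk
lemma: voam; TOR=ol; KEL=em; CLASS=ra


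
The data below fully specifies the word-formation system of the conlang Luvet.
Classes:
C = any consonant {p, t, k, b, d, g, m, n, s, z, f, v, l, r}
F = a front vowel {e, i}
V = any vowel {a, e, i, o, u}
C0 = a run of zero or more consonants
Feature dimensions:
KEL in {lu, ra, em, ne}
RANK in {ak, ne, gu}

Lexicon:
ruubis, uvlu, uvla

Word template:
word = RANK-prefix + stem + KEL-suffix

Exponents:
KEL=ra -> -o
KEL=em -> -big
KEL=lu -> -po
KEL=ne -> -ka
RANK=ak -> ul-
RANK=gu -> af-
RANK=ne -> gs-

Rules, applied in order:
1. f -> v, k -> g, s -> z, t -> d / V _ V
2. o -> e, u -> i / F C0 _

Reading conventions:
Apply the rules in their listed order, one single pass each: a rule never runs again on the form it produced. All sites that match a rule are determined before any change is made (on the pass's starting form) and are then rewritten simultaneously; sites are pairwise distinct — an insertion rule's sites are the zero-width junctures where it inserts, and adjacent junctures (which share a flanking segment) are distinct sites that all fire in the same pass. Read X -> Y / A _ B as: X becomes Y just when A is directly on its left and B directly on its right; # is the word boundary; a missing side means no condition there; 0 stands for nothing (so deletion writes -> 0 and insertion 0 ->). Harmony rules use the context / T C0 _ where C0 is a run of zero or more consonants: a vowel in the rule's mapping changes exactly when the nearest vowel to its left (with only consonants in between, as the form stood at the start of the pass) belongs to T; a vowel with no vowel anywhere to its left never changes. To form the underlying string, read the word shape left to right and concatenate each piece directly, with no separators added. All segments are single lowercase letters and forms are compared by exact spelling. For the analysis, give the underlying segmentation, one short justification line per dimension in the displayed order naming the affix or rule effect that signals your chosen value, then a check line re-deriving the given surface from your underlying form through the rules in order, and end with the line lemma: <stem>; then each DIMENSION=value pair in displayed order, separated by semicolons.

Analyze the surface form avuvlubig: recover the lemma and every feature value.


underlying: af-uvlu-big
KEL=em - signalled by the affix -big
RANK=gu - signalled by the affix af-
check: afuvlubig -> avuvlubig -> avuvlubig
lemma: uvlu; KEL=em; RANK=gu


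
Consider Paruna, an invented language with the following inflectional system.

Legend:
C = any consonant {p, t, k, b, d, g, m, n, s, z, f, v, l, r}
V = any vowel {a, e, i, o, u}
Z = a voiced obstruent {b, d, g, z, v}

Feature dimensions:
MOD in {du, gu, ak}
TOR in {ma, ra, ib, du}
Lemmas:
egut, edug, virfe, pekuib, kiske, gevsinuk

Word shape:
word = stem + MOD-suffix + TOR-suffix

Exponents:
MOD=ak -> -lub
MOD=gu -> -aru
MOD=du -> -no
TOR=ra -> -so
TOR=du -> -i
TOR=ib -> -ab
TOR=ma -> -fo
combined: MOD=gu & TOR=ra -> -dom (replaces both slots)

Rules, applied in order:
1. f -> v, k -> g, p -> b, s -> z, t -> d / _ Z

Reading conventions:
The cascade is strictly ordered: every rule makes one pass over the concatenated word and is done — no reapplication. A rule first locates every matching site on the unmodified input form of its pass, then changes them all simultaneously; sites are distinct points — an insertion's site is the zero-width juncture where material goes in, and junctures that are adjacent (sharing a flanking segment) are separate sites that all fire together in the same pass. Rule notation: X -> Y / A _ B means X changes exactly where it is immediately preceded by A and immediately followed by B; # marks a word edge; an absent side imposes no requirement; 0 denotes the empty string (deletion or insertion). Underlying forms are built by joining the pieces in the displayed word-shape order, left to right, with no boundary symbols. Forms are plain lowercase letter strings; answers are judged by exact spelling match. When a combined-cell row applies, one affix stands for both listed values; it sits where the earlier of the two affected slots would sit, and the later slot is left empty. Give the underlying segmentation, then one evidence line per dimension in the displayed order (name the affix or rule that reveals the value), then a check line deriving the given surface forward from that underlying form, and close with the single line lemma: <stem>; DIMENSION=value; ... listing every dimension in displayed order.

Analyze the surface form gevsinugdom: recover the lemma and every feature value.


underlying: gevsinuk-dom
MOD=gu - signalled by the combined affix row
TOR=ra - signalled by the combined affix row
check: gevsinukdom -> gevsinugdom
lemma: gevsinuk; MOD=gu; TOR=ra


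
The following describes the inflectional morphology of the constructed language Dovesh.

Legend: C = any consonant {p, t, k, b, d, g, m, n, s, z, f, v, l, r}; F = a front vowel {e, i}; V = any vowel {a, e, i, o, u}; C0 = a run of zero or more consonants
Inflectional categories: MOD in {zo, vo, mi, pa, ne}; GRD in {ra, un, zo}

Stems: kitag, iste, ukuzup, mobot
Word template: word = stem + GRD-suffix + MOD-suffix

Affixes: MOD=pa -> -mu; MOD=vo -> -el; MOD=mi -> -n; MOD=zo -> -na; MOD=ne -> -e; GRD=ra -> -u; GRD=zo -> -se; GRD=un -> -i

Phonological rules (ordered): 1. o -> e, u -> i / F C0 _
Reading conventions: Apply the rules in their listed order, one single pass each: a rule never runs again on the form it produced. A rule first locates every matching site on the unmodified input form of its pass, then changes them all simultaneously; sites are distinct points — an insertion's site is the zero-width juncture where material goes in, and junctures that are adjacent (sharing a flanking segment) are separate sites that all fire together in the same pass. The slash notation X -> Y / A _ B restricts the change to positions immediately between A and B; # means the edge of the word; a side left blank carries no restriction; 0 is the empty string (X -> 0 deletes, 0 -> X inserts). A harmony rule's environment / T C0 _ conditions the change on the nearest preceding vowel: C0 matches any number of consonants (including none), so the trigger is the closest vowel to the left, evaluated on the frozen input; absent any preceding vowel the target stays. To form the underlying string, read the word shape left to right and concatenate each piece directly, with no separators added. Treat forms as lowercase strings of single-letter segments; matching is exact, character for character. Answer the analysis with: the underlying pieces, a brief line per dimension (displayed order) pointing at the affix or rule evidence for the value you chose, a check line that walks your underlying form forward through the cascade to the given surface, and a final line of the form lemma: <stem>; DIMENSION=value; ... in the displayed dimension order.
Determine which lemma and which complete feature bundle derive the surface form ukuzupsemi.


underlying: ukuzup-se-mu
MOD=pa - signalled by the affix -mu
GRD=zo - signalled by the affix -se
check: ukuzupsemu -> ukuzupsemi
lemma: ukuzup; MOD=pa; GRD=zo


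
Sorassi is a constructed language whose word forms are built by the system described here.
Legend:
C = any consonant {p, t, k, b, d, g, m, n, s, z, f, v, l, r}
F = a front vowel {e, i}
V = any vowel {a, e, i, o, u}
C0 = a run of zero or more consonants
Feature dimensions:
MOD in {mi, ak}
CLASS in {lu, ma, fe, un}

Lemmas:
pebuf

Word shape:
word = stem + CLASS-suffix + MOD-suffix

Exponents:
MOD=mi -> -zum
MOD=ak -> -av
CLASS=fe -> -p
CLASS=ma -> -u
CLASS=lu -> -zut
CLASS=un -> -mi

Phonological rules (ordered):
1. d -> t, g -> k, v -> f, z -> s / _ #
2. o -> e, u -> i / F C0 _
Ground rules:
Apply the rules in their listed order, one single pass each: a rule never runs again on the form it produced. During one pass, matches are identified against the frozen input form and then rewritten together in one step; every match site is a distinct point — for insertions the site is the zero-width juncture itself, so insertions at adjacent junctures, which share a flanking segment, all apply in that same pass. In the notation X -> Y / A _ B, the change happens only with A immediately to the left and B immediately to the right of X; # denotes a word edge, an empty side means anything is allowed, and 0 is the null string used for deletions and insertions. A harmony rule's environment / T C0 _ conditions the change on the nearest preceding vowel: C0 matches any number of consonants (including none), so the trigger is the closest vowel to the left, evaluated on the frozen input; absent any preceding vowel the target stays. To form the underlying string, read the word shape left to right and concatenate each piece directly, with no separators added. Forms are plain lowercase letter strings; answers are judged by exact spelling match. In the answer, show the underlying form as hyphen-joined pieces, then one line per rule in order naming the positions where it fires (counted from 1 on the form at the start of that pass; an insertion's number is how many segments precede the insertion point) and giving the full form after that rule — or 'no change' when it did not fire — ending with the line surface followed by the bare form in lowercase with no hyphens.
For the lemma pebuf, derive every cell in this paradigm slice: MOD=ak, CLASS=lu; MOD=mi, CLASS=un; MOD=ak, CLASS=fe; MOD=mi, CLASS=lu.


cell MOD=ak, CLASS=lu:
underlying: pebuf-zut-av
1. d -> t, g -> k, v -> f, z -> s / _ #: fires at position(s) 10: pebufzutaf
2. o -> e, u -> i / F C0 _: fires at position(s) 4: pebifzutaf
surface: pebifzutaf

cell MOD=mi, CLASS=un:
underlying: pebuf-mi-zum
1. d -> t, g -> k, v -> f, z -> s / _ #: no change
2. o -> e, u -> i / F C0 _: fires at position(s) 4, 9: pebifmizim
surface: pebifmizim

cell MOD=ak, CLASS=fe:
underlying: pebuf-p-av
1. d -> t, g -> k, v -> f, z -> s / _ #: fires at position(s) 8: pebufpaf
2. o -> e, u -> i / F C0 _: fires at position(s) 4: pebifpaf
surface: pebifpaf

cell MOD=mi, CLASS=lu:
underlying: pebuf-zut-zum
1. d -> t, g -> k, v -> f, z -> s / _ #: no change
2. o -> e, u -> i / F C0 _: fires at position(s) 4: pebifzutzum
surface: pebifzutzum


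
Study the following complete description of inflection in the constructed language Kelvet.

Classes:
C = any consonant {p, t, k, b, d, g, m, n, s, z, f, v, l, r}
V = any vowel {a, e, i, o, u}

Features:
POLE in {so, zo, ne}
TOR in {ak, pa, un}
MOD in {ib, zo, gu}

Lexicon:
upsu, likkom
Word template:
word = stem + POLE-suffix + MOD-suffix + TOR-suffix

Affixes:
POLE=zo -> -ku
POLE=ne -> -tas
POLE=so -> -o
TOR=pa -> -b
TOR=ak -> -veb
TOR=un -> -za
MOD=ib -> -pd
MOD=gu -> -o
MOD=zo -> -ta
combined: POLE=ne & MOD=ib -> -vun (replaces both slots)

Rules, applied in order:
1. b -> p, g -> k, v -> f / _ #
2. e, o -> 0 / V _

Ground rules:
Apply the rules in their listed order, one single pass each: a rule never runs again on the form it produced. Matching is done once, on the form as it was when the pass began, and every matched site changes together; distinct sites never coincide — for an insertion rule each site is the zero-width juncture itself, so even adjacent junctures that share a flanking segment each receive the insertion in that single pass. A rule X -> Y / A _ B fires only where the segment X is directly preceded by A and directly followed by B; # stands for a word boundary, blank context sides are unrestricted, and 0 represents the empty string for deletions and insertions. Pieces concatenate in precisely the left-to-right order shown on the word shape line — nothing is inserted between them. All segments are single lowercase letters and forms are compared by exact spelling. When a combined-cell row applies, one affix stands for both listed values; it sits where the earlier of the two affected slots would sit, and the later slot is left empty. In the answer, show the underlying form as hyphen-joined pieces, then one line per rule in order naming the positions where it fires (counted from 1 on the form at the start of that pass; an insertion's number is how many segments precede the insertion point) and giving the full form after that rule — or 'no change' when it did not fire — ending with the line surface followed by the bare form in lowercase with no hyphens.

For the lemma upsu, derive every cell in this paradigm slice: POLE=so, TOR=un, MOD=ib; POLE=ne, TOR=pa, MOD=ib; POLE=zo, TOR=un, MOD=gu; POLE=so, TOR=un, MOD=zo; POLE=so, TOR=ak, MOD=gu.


cell POLE=so, TOR=un, MOD=ib:
underlying: upsu-o-pd-za
1. b -> p, g -> k, v -> f / _ #: no change
2. e, o -> 0 / V _: fires at position(s) 5: upsupdza
surface: upsupdza

cell POLE=ne, TOR=pa, MOD=ib:
underlying: upsu-vun-b
1. b -> p, g -> k, v -> f / _ #: fires at position(s) 8: upsuvunp
2. e, o -> 0 / V _: no change
surface: upsuvunp

cell POLE=zo, TOR=un, MOD=gu:
underlying: upsu-ku-o-za
1. b -> p, g -> k, v -> f / _ #: no change
2. e, o -> 0 / V _: fires at position(s) 7: upsukuza
surface: upsukuza

cell POLE=so, TOR=un, MOD=zo:
underlying: upsu-o-ta-za
1. b -> p, g -> k, v -> f / _ #: no change
2. e, o -> 0 / V _: fires at position(s) 5: upsutaza
surface: upsutaza

cell POLE=so, TOR=ak, MOD=gu:
underlying: upsu-o-o-veb
1. b -> p, g -> k, v -> f / _ #: fires at position(s) 9: upsuoovep
2. e, o -> 0 / V _: fires at position(s) 5, 6: upsuvep
surface: upsuvep


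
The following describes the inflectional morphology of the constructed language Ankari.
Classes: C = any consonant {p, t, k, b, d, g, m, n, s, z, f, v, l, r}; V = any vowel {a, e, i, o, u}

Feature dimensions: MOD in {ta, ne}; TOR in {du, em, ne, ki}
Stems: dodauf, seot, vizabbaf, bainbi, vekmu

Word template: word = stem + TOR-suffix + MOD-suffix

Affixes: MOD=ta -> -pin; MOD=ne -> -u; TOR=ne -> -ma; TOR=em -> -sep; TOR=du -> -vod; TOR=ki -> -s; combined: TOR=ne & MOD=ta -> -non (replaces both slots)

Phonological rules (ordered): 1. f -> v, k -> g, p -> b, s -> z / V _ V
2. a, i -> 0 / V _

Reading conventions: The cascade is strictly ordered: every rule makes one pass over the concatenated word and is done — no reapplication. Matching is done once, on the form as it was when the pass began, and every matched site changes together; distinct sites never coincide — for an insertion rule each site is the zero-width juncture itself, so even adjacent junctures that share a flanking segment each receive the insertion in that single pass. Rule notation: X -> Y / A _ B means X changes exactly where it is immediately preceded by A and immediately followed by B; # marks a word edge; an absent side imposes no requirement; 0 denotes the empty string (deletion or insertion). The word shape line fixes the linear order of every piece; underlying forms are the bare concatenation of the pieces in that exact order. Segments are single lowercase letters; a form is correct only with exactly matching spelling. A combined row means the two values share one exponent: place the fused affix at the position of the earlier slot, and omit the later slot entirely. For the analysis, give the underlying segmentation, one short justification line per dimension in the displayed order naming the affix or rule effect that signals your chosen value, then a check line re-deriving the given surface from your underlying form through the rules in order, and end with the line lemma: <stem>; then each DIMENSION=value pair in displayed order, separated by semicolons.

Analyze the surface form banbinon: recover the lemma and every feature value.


underlying: bainbi-non
MOD=ta - signalled by the combined affix row
TOR=ne - signalled by the combined affix row
check: bainbinon -> bainbinon -> banbinon
lemma: bainbi; MOD=ta; TOR=ne


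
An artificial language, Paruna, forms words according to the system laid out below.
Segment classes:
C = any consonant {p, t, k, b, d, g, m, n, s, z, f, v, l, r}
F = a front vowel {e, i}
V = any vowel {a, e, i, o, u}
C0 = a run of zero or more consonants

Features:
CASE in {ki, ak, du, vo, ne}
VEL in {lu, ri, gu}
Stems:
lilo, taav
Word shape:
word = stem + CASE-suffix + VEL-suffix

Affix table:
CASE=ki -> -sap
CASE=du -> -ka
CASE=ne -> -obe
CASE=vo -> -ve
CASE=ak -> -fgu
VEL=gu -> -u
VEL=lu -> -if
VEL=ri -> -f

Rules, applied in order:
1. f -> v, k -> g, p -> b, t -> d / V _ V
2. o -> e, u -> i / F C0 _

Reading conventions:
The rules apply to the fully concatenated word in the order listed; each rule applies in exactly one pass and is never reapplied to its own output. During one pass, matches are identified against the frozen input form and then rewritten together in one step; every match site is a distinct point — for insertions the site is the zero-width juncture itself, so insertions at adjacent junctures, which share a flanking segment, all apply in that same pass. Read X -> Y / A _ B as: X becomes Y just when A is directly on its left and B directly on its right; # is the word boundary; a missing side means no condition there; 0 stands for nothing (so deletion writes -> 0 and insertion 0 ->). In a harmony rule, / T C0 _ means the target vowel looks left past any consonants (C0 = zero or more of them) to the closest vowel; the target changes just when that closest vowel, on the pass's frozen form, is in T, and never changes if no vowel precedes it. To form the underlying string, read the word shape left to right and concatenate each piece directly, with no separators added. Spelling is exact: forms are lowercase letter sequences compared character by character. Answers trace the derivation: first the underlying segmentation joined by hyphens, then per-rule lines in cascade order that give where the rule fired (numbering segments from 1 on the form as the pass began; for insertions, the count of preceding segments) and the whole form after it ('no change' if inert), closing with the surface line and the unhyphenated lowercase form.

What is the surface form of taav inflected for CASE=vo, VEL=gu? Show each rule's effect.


underlying: taav-ve-u
1. f -> v, k -> g, p -> b, t -> d / V _ V: no change
2. o -> e, u -> i / F C0 _: fires at position(s) 7: taavvei
surface: taavvei


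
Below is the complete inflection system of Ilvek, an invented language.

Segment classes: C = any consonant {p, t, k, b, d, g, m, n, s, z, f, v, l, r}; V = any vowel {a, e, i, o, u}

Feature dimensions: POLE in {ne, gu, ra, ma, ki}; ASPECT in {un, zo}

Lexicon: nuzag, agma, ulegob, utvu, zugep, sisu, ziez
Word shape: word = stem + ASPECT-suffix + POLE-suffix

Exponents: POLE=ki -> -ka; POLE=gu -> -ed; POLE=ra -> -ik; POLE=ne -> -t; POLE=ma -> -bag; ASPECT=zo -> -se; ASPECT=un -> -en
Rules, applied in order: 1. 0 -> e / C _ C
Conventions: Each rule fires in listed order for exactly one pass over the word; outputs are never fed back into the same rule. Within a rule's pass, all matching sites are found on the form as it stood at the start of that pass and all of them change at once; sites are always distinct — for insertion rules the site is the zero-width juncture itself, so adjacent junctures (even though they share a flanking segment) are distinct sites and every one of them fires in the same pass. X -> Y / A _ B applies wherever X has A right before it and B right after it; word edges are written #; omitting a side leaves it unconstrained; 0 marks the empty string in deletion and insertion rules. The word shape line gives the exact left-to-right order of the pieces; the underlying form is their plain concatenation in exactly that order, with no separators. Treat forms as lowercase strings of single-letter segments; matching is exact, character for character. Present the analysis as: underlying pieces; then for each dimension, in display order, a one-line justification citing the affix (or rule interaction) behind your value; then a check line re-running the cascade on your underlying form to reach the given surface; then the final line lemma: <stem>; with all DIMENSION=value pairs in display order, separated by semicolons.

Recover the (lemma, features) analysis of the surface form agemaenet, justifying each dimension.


underlying: agma-en-t
POLE=ne - signalled by the affix -t
ASPECT=un - signalled by the affix -en
check: agmaent -> agemaenet
lemma: agma; POLE=ne; ASPECT=un


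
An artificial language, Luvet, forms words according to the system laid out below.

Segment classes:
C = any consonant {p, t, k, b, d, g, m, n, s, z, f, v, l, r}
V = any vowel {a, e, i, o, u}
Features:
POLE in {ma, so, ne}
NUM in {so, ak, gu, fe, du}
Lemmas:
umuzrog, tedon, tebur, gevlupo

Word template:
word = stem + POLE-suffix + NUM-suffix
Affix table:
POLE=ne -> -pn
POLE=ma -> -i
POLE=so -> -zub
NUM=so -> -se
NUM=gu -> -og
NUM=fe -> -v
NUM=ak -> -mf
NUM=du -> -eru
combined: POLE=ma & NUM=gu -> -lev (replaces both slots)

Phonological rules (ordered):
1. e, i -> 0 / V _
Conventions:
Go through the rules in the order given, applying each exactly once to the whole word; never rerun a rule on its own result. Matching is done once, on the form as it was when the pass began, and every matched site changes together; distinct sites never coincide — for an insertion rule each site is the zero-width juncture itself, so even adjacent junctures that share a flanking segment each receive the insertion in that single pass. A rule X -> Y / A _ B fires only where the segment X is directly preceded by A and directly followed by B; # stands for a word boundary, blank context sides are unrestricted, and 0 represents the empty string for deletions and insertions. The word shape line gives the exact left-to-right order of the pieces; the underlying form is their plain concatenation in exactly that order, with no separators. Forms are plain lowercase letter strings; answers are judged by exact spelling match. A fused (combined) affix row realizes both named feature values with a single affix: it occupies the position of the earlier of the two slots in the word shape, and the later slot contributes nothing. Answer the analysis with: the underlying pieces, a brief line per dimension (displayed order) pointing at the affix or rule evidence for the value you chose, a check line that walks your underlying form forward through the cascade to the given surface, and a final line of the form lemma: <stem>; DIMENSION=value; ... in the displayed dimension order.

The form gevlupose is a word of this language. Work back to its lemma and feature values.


underlying: gevlupo-i-se
POLE=ma - signalled by the affix -i
NUM=so - signalled by the affix -se
check: gevlupoise -> gevlupose
lemma: gevlupo; POLE=ma; NUM=so


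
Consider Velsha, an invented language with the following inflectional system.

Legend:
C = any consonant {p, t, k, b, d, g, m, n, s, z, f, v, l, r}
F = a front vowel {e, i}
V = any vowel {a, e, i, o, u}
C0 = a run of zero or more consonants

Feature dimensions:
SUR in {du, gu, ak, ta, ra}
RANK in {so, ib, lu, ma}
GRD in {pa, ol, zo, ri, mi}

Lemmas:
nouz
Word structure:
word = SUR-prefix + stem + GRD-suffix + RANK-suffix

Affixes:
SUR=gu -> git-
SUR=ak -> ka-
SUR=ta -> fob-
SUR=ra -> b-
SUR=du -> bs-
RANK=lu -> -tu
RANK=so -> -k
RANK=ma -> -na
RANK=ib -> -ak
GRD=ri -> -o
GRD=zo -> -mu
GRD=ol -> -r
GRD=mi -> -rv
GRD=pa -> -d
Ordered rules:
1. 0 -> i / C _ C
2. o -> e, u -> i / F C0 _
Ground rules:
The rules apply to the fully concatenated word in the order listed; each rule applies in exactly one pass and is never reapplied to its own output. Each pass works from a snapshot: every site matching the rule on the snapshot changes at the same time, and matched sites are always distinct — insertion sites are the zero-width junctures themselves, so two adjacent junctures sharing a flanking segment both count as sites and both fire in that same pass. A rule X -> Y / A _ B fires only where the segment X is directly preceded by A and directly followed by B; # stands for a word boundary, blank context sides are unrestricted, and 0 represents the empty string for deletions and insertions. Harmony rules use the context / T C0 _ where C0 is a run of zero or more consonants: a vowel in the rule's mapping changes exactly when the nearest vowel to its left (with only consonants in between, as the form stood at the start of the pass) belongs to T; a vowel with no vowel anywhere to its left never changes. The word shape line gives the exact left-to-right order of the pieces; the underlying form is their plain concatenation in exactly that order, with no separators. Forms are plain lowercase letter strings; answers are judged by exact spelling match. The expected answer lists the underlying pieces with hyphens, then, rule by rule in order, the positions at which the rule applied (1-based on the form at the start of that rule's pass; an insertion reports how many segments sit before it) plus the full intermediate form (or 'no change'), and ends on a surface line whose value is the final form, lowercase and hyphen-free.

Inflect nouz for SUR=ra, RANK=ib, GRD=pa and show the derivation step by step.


underlying: b-nouz-d-ak
1. 0 -> i / C _ C: inserts after position(s) 1, 5: binouzidak
2. o -> e, u -> i / F C0 _: fires at position(s) 4: bineuzidak
surface: bineuzidak


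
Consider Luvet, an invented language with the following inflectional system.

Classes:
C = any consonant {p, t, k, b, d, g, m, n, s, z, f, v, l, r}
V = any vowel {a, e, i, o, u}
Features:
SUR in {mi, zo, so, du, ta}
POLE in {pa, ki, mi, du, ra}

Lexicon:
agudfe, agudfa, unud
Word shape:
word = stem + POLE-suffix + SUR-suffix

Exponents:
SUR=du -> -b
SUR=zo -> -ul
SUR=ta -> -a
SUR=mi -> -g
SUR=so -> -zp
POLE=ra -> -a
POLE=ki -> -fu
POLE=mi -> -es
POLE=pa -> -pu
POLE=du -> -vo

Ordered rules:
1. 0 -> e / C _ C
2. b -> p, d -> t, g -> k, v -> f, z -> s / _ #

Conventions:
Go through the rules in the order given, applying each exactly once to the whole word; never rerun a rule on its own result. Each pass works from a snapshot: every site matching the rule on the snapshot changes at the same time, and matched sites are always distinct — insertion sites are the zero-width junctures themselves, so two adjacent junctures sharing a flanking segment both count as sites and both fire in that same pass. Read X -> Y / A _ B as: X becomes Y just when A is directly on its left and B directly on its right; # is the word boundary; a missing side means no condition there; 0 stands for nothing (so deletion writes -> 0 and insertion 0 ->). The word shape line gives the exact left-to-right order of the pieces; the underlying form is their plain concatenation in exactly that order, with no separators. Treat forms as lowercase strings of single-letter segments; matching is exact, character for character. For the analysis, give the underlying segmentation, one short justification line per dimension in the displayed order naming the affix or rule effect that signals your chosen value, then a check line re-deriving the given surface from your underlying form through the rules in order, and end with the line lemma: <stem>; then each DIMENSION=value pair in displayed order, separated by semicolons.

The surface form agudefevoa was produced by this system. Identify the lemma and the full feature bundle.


underlying: agudfe-vo-a
SUR=ta - signalled by the affix -a
POLE=du - signalled by the affix -vo
check: agudfevoa -> agudefevoa -> agudefevoa
lemma: agudfe; SUR=ta; POLE=du


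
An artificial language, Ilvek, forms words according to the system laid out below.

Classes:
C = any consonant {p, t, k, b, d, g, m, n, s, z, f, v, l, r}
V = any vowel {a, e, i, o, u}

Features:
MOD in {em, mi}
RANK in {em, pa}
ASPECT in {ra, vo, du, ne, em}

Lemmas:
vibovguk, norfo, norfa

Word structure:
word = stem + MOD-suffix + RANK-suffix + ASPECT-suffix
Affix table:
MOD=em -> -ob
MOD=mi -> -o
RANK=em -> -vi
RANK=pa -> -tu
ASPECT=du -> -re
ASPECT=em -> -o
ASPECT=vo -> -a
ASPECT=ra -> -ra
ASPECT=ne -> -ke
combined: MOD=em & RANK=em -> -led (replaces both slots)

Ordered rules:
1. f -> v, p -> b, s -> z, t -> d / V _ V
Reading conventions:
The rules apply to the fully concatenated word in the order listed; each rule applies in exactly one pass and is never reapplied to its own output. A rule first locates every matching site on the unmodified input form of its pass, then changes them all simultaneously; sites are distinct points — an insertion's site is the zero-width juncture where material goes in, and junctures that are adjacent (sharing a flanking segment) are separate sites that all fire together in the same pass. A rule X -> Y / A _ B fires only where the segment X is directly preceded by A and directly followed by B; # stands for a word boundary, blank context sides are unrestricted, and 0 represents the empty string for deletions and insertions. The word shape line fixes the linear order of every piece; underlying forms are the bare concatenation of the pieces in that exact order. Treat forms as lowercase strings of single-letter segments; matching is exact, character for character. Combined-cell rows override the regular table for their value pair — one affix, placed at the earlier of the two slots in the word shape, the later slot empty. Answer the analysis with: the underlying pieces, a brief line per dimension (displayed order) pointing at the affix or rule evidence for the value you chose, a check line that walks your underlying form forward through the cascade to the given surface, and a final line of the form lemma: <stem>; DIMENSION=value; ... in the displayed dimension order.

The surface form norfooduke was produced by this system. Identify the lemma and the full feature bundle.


underlying: norfo-o-tu-ke
MOD=mi - signalled by the affix -o
RANK=pa - signalled by the affix -tu
ASPECT=ne - signalled by the affix -ke
check: norfootuke -> norfooduke
lemma: norfo; MOD=mi; RANK=pa; ASPECT=ne
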